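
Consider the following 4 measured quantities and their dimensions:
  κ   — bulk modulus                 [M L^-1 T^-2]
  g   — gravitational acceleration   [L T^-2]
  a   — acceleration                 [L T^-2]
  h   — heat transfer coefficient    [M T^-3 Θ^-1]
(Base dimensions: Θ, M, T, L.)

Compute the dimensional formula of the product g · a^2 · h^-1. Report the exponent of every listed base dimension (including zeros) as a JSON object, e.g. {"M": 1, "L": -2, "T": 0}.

{"Θ": 1, "M": -1, "T": -3, "L": 3}

Exponent matrix [Θ,M,T,L] × [κ,g,a,h]:
  Θ: [ 0  0  0 -1]
  M: [ 1  0  0  1]
  T: [-2 -2 -2 -3]
  L: [-1  1  1  0]
  [Θ]: (1)·0+(2)·0+(-1)·-1 = 1
  [M]: (1)·0+(2)·0+(-1)·1 = -1
  [T]: (1)·-2+(2)·-2+(-1)·-3 = -3
  [L]: (1)·1+(2)·1+(-1)·0 = 3
⇒ Θ M^-1 T^-3 L^3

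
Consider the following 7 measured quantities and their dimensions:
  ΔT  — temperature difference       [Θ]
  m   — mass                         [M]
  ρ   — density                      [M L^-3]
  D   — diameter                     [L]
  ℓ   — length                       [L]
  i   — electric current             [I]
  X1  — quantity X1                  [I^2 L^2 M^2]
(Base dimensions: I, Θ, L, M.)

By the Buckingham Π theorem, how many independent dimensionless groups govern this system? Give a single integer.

Write exponents as rows I,Θ,L,M / cols ΔT,m,ρ,D,ℓ,i,X1:
  I: [ 0  0  0  0  0  1  2]
  Θ: [ 1  0  0  0  0  0  0]
  L: [ 0  0 -3  1  1  0  2]
  M: [ 0  1  1  0  0  0  2]
RREF → pivots at {ΔT,m,ρ,i} ⇒ r = 4
7 vars − rank 4 = 3 Π groups

3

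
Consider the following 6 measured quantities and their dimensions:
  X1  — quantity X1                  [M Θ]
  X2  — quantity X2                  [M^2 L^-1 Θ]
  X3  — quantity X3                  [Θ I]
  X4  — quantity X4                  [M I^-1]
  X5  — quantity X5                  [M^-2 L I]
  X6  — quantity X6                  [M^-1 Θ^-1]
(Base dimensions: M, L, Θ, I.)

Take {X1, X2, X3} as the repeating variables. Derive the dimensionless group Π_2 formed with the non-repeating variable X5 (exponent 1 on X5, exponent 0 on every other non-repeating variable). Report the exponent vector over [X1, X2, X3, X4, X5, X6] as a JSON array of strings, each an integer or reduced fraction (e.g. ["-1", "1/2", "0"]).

["0", "1", "-1", "0", "1", "0"]

Write exponents as rows M,L,Θ,I / cols X1,X2,X3,X4,X5,X6:
  M: [ 1  2  0  1 -2 -1]
  L: [ 0 -1  0  0  1  0]
  Θ: [ 1  1  1  0  0 -1]
  I: [ 0  0  1 -1  1  0]
Echelon form has 3 nonzero rows (pivots: X1,X2,X3)
Repeat: X1,X2,X3; free: X4,X5,X6
RREF:
  r0: [   1    0    0    1    0   -1]
  r1: [   0    1    0    0   -1    0]
  r2: [   0    0    1   -1    1    0]
  r3: [   0    0    0    0    0    0]
Fix exponent of X5 at 1, X4 at 0, X6 at 0; solve each RREF row for its pivot's exponent:
  r0: exp(X1) + (0)·1 = 0 ⇒ exp(X1) = 0
  r1: exp(X2) + (-1)·1 = 0 ⇒ exp(X2) = 1
  r2: exp(X3) + (1)·1 = 0 ⇒ exp(X3) = -1
Π_2 = X2 · X3^-1 · X5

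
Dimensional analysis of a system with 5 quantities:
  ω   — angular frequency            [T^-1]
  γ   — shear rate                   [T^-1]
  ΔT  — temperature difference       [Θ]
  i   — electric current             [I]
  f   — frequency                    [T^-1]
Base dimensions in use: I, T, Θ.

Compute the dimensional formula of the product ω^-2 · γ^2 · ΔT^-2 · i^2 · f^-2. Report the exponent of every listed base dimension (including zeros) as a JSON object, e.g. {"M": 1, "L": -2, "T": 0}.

{"I": 2, "T": 2, "Θ": -2}

Exponent matrix [I,T,Θ] × [ω,γ,ΔT,i,f]:
  I: [ 0  0  0  1  0]
  T: [-1 -1  0  0 -1]
  Θ: [ 0  0  1  0  0]
  [I]: (-2)·0+(2)·0+(-2)·0+(2)·1+(-2)·0 = 2
  [T]: (-2)·-1+(2)·-1+(-2)·0+(2)·0+(-2)·-1 = 2
  [Θ]: (-2)·0+(2)·0+(-2)·1+(2)·0+(-2)·0 = -2
⇒ I^2 T^2 Θ^-2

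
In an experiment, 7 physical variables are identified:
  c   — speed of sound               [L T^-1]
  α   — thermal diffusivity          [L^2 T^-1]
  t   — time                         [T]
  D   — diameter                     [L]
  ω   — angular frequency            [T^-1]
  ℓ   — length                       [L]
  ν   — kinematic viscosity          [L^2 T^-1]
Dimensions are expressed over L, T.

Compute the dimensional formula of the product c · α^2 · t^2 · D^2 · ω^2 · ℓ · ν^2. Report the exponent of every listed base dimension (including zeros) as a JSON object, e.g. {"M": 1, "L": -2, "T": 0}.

Exponent matrix [L,T] × [c,α,t,D,ω,ℓ,ν]:
  L: [ 1  2  0  1  0  1  2]
  T: [-1 -1  1  0 -1  0 -1]
  [L]: (1)·1+(2)·2+(2)·0+(2)·1+(2)·0+(1)·1+(2)·2 = 12
  [T]: (1)·-1+(2)·-1+(2)·1+(2)·0+(2)·-1+(1)·0+(2)·-1 = -5
⇒ L^12 T^-5

{"L": 12, "T": -5}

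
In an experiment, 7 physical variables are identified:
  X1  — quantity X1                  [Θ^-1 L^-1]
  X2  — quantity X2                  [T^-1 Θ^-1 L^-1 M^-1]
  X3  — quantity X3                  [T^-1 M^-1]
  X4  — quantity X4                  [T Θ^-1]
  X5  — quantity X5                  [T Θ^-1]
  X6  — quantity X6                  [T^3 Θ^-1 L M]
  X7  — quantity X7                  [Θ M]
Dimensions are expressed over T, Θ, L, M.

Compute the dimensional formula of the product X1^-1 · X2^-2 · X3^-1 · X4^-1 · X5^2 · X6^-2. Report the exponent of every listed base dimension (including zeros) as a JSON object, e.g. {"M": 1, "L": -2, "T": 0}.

{"T": -2, "Θ": 4, "L": 1, "M": 1}

Exponent matrix [T,Θ,L,M] × [X1,X2,X3,X4,X5,X6,X7]:
  T: [ 0 -1 -1  1  1  3  0]
  Θ: [-1 -1  0 -1 -1 -1  1]
  L: [-1 -1  0  0  0  1  0]
  M: [ 0 -1 -1  0  0  1  1]
  [T]: (-1)·0+(-2)·-1+(-1)·-1+(-1)·1+(2)·1+(-2)·3 = -2
  [Θ]: (-1)·-1+(-2)·-1+(-1)·0+(-1)·-1+(2)·-1+(-2)·-1 = 4
  [L]: (-1)·-1+(-2)·-1+(-1)·0+(-1)·0+(2)·0+(-2)·1 = 1
  [M]: (-1)·0+(-2)·-1+(-1)·-1+(-1)·0+(2)·0+(-2)·1 = 1
⇒ T^-2 Θ^4 L M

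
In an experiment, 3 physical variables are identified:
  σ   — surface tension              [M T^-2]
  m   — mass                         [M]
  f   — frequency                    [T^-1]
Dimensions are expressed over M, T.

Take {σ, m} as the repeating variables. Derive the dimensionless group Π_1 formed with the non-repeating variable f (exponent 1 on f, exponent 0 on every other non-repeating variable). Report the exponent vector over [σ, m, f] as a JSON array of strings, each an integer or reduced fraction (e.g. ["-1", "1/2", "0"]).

Dimensional matrix (M×T by σ×m×f):
  M: [ 1  1  0]
  T: [-2  0 -1]
Row reduction gives pivot columns σ,m; rank = 2
Pivot set = {σ,m}, free = {f}
RREF:
  r0: [   1    0  1/2]
  r1: [   0    1 -1/2]
Fix exponent of f at 1; solve each RREF row for its pivot's exponent:
  r0: exp(σ) + (1/2)·1 = 0 ⇒ exp(σ) = -1/2
  r1: exp(m) + (-1/2)·1 = 0 ⇒ exp(m) = 1/2
Π_1 = σ^(-1/2) · m^(1/2) · f

["-1/2", "1/2", "1"]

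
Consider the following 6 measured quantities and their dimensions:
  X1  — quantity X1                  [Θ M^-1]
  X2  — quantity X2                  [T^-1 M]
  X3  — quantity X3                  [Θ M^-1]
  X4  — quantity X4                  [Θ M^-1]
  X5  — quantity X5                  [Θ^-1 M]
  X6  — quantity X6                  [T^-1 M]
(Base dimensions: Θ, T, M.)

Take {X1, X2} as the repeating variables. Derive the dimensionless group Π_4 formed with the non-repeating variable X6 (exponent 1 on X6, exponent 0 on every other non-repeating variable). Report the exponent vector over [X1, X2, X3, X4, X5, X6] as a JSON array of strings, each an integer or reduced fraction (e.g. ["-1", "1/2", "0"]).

["0", "-1", "0", "0", "0", "1"]

Dimensional matrix (Θ×T×M by X1×X2×X3×X4×X5×X6):
  Θ: [ 1  0  1  1 -1  0]
  T: [ 0 -1  0  0  0 -1]
  M: [-1  1 -1 -1  1  1]
RREF → pivots at {X1,X2} ⇒ r = 2
Repeat: X1,X2; free: X3,X4,X5,X6
RREF:
  r0: [   1    0    1    1   -1    0]
  r1: [   0    1    0    0    0    1]
  r2: [   0    0    0    0    0    0]
Fix exponent of X6 at 1, X3 at 0, X4 at 0, X5 at 0; solve each RREF row for its pivot's exponent:
  r0: exp(X1) + (0)·1 = 0 ⇒ exp(X1) = 0
  r1: exp(X2) + (1)·1 = 0 ⇒ exp(X2) = -1
Π_4 = X2^-1 · X6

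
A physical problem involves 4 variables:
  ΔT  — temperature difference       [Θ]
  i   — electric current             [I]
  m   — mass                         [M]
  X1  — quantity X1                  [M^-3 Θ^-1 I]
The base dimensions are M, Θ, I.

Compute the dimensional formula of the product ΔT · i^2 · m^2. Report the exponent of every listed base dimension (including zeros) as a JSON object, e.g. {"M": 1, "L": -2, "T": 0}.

{"M": 2, "Θ": 1, "I": 2}

Dimensional matrix (M×Θ×I by ΔT×i×m×X1):
  M: [ 0  0  1 -3]
  Θ: [ 1  0  0 -1]
  I: [ 0  1  0  1]
  [M]: (1)·0+(2)·0+(2)·1 = 2
  [Θ]: (1)·1+(2)·0+(2)·0 = 1
  [I]: (1)·0+(2)·1+(2)·0 = 2
⇒ M^2 Θ I^2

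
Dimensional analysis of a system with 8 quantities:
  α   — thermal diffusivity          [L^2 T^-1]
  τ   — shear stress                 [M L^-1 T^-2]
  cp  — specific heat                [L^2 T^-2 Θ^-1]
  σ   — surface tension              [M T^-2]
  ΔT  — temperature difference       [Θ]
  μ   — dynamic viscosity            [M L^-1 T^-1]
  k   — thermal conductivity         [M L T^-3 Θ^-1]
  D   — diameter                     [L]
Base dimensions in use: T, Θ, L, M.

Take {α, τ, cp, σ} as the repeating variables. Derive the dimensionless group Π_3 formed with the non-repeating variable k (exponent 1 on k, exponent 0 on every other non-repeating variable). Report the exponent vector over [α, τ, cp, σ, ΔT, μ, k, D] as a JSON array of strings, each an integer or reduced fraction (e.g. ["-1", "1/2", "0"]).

Dimensional matrix (T×Θ×L×M by α×τ×cp×σ×ΔT×μ×k×D):
  T: [-1 -2 -2 -2  0 -1 -3  0]
  Θ: [ 0  0 -1  0  1  0 -1  0]
  L: [ 2 -1  2  0  0 -1  1  1]
  M: [ 0  1  0  1  0  1  1  0]
Row reduction gives pivot columns α,τ,cp,σ; rank = 4
Repeat: α,τ,cp,σ; free: ΔT,μ,k,D
RREF:
  r0: [   1    0    0    0    2   -1   -1    0]
  r1: [   0    1    0    0    2   -1   -1   -1]
  r2: [   0    0    1    0   -1    0    1    0]
  r3: [   0    0    0    1   -2    2    2    1]
Fix exponent of k at 1, ΔT at 0, μ at 0, D at 0; solve each RREF row for its pivot's exponent:
  r0: exp(α) + (-1)·1 = 0 ⇒ exp(α) = 1
  r1: exp(τ) + (-1)·1 = 0 ⇒ exp(τ) = 1
  r2: exp(cp) + (1)·1 = 0 ⇒ exp(cp) = -1
  r3: exp(σ) + (2)·1 = 0 ⇒ exp(σ) = -2
Π_3 = α · τ · cp^-1 · σ^-2 · k

["1", "1", "-1", "-2", "0", "0", "1", "0"]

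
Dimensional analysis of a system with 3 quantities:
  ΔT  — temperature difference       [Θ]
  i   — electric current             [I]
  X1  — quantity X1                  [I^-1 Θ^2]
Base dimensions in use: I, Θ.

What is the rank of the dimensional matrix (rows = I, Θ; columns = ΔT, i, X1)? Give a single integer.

Write exponents as rows I,Θ / cols ΔT,i,X1:
  I: [ 0  1 -1]
  Θ: [ 1  0  2]
Row reduction gives pivot columns ΔT,i; rank = 2

2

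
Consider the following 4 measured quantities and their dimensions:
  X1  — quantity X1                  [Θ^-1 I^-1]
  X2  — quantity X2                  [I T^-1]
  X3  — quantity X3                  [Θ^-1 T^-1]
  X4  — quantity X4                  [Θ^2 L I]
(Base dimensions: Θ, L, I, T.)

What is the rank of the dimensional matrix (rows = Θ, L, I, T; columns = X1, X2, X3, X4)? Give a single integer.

Exponent matrix [Θ,L,I,T] × [X1,X2,X3,X4]:
  Θ: [-1  0 -1  2]
  L: [ 0  0  0  1]
  I: [-1  1  0  1]
  T: [ 0 -1 -1  0]
Echelon form has 3 nonzero rows (pivots: X1,X2,X4)

3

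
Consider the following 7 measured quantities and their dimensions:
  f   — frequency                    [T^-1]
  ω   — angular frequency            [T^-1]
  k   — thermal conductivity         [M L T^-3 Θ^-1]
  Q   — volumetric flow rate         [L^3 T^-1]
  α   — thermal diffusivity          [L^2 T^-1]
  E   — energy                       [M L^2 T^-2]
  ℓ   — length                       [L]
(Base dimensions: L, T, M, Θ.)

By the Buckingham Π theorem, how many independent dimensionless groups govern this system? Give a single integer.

Exponent matrix [L,T,M,Θ] × [f,ω,k,Q,α,E,ℓ]:
  L: [ 0  0  1  3  2  2  1]
  T: [-1 -1 -3 -1 -1 -2  0]
  M: [ 0  0  1  0  0  1  0]
  Θ: [ 0  0 -1  0  0  0  0]
RREF → pivots at {f,k,Q,E} ⇒ r = 4
Π count = n − r = 7 − 4 = 3

3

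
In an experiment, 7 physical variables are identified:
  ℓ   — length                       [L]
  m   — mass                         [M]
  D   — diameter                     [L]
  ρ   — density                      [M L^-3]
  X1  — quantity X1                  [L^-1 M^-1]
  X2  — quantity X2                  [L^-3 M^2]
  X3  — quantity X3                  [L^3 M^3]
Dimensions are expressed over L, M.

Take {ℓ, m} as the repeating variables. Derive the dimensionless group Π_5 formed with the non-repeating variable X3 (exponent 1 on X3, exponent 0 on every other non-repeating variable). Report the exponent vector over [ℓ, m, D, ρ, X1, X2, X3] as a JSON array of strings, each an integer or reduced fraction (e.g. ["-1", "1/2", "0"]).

["-3", "-3", "0", "0", "0", "0", "1"]

Dimensional matrix (L×M by ℓ×m×D×ρ×X1×X2×X3):
  L: [ 1  0  1 -3 -1 -3  3]
  M: [ 0  1  0  1 -1  2  3]
Row reduction gives pivot columns ℓ,m; rank = 2
Pivot set = {ℓ,m}, free = {D,ρ,X1,X2,X3}
RREF:
  r0: [   1    0    1   -3   -1   -3    3]
  r1: [   0    1    0    1   -1    2    3]
Fix exponent of X3 at 1, D at 0, ρ at 0, X1 at 0, X2 at 0; solve each RREF row for its pivot's exponent:
  r0: exp(ℓ) + (3)·1 = 0 ⇒ exp(ℓ) = -3
  r1: exp(m) + (3)·1 = 0 ⇒ exp(m) = -3
Π_5 = ℓ^-3 · m^-3 · X3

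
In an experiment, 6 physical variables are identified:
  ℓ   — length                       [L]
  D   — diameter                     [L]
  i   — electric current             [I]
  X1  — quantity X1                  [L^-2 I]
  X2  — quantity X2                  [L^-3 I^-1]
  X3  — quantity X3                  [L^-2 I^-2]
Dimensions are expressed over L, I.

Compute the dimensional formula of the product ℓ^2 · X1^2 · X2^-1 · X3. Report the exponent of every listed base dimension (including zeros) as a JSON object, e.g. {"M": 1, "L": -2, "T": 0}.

{"L": -1, "I": 1}

Dimensional matrix (L×I by ℓ×D×i×X1×X2×X3):
  L: [ 1  1  0 -2 -3 -2]
  I: [ 0  0  1  1 -1 -2]
  [L]: (2)·1+(2)·-2+(-1)·-3+(1)·-2 = -1
  [I]: (2)·0+(2)·1+(-1)·-1+(1)·-2 = 1
⇒ L^-1 I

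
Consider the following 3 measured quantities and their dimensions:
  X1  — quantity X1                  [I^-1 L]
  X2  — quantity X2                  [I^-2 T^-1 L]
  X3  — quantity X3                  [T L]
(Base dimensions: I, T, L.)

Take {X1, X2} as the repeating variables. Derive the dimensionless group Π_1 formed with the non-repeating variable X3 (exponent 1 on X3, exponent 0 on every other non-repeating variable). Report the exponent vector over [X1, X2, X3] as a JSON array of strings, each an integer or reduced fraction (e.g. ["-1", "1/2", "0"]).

Exponent matrix [I,T,L] × [X1,X2,X3]:
  I: [-1 -2  0]
  T: [ 0 -1  1]
  L: [ 1  1  1]
RREF → pivots at {X1,X2} ⇒ r = 2
Repeat: X1,X2; free: X3
RREF:
  r0: [   1    0    2]
  r1: [   0    1   -1]
  r2: [   0    0    0]
Fix exponent of X3 at 1; solve each RREF row for its pivot's exponent:
  r0: exp(X1) + (2)·1 = 0 ⇒ exp(X1) = -2
  r1: exp(X2) + (-1)·1 = 0 ⇒ exp(X2) = 1
Π_1 = X1^-2 · X2 · X3

["-2", "1", "1"]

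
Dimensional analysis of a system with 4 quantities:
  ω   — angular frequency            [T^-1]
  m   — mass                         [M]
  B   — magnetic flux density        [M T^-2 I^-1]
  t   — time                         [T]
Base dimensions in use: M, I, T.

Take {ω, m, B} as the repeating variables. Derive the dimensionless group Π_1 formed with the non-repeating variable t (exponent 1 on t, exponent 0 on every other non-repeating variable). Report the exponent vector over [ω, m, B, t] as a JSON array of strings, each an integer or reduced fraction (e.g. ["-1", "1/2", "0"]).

["1", "0", "0", "1"]

Dimensional matrix (M×I×T by ω×m×B×t):
  M: [ 0  1  1  0]
  I: [ 0  0 -1  0]
  T: [-1  0 -2  1]
Row reduction gives pivot columns ω,m,B; rank = 3
Repeat: ω,m,B; free: t
RREF:
  r0: [   1    0    0   -1]
  r1: [   0    1    0    0]
  r2: [   0    0    1    0]
Fix exponent of t at 1; solve each RREF row for its pivot's exponent:
  r0: exp(ω) + (-1)·1 = 0 ⇒ exp(ω) = 1
  r1: exp(m) + (0)·1 = 0 ⇒ exp(m) = 0
  r2: exp(B) + (0)·1 = 0 ⇒ exp(B) = 0
Π_1 = ω · t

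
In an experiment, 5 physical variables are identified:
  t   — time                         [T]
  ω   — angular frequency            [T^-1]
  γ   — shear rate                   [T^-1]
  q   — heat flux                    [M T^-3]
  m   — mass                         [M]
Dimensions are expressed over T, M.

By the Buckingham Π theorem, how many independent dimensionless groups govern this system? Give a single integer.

Dimensional matrix (T×M by t×ω×γ×q×m):
  T: [ 1 -1 -1 -3  0]
  M: [ 0  0  0  1  1]
RREF → pivots at {t,q} ⇒ r = 2
n=5, r=2 ⇒ 3 dimensionless groups

3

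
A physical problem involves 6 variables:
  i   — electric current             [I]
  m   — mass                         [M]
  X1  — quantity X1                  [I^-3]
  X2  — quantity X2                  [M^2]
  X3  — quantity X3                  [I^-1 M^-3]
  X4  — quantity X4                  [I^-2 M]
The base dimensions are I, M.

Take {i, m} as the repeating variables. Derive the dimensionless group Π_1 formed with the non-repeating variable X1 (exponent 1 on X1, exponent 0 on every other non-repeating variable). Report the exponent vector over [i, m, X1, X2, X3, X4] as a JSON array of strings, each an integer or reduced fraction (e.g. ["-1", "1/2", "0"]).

["3", "0", "1", "0", "0", "0"]

Exponent matrix [I,M] × [i,m,X1,X2,X3,X4]:
  I: [ 1  0 -3  0 -1 -2]
  M: [ 0  1  0  2 -3  1]
Echelon form has 2 nonzero rows (pivots: i,m)
Pivot set = {i,m}, free = {X1,X2,X3,X4}
RREF:
  r0: [   1    0   -3    0   -1   -2]
  r1: [   0    1    0    2   -3    1]
Fix exponent of X1 at 1, X2 at 0, X3 at 0, X4 at 0; solve each RREF row for its pivot's exponent:
  r0: exp(i) + (-3)·1 = 0 ⇒ exp(i) = 3
  r1: exp(m) + (0)·1 = 0 ⇒ exp(m) = 0
Π_1 = i^3 · X1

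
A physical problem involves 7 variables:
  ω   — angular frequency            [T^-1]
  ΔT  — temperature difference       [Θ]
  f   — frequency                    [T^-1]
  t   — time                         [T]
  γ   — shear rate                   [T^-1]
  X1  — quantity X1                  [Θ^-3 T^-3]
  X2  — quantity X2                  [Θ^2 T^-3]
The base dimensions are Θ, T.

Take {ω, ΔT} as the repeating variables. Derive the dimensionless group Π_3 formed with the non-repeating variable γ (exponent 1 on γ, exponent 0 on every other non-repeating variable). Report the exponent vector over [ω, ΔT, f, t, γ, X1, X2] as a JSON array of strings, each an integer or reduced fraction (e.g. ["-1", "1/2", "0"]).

["-1", "0", "0", "0", "1", "0", "0"]

Exponent matrix [Θ,T] × [ω,ΔT,f,t,γ,X1,X2]:
  Θ: [ 0  1  0  0  0 -3  2]
  T: [-1  0 -1  1 -1 -3 -3]
Row reduction gives pivot columns ω,ΔT; rank = 2
Repeat: ω,ΔT; free: f,t,γ,X1,X2
RREF:
  r0: [   1    0    1   -1    1    3    3]
  r1: [   0    1    0    0    0   -3    2]
Fix exponent of γ at 1, f at 0, t at 0, X1 at 0, X2 at 0; solve each RREF row for its pivot's exponent:
  r0: exp(ω) + (1)·1 = 0 ⇒ exp(ω) = -1
  r1: exp(ΔT) + (0)·1 = 0 ⇒ exp(ΔT) = 0
Π_3 = ω^-1 · γ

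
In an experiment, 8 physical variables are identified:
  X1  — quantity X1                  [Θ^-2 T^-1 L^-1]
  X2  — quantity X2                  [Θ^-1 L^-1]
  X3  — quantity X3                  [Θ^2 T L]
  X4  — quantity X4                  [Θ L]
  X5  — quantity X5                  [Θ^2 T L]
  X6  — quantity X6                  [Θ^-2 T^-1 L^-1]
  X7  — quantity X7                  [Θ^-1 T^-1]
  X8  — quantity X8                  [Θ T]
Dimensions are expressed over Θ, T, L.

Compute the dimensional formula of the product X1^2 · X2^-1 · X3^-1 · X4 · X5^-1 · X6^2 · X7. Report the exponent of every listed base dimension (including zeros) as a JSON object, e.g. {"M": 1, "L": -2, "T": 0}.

Write exponents as rows Θ,T,L / cols X1,X2,X3,X4,X5,X6,X7,X8:
  Θ: [-2 -1  2  1  2 -2 -1  1]
  T: [-1  0  1  0  1 -1 -1  1]
  L: [-1 -1  1  1  1 -1  0  0]
  [Θ]: (2)·-2+(-1)·-1+(-1)·2+(1)·1+(-1)·2+(2)·-2+(1)·-1 = -11
  [T]: (2)·-1+(-1)·0+(-1)·1+(1)·0+(-1)·1+(2)·-1+(1)·-1 = -7
  [L]: (2)·-1+(-1)·-1+(-1)·1+(1)·1+(-1)·1+(2)·-1+(1)·0 = -4
⇒ Θ^-11 T^-7 L^-4

{"Θ": -11, "T": -7, "L": -4}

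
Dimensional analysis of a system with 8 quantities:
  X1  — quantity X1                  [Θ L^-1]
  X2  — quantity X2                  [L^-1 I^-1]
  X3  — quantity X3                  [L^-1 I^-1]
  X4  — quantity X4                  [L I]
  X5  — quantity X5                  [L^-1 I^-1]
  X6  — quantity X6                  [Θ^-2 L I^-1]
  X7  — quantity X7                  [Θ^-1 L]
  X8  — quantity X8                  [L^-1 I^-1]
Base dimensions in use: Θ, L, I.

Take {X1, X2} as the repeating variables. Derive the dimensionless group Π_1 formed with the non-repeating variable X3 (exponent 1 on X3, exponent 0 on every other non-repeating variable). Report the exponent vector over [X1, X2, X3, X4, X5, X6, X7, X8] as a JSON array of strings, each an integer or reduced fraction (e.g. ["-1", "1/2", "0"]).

Dimensional matrix (Θ×L×I by X1×X2×X3×X4×X5×X6×X7×X8):
  Θ: [ 1  0  0  0  0 -2 -1  0]
  L: [-1 -1 -1  1 -1  1  1 -1]
  I: [ 0 -1 -1  1 -1 -1  0 -1]
Row reduction gives pivot columns X1,X2; rank = 2
Pivot set = {X1,X2}, free = {X3,X4,X5,X6,X7,X8}
RREF:
  r0: [   1    0    0    0    0   -2   -1    0]
  r1: [   0    1    1   -1    1    1    0    1]
  r2: [   0    0    0    0    0    0    0    0]
Fix exponent of X3 at 1, X4 at 0, X5 at 0, X6 at 0, X7 at 0, X8 at 0; solve each RREF row for its pivot's exponent:
  r0: exp(X1) + (0)·1 = 0 ⇒ exp(X1) = 0
  r1: exp(X2) + (1)·1 = 0 ⇒ exp(X2) = -1
Π_1 = X2^-1 · X3

["0", "-1", "1", "0", "0", "0", "0", "0"]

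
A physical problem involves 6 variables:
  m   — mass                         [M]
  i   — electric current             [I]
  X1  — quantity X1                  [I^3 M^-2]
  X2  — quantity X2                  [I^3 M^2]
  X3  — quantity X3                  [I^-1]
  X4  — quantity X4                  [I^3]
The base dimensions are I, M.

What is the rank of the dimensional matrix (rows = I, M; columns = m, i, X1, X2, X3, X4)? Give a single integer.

Write exponents as rows I,M / cols m,i,X1,X2,X3,X4:
  I: [ 0  1  3  3 -1  3]
  M: [ 1  0 -2  2  0  0]
Echelon form has 2 nonzero rows (pivots: m,i)

2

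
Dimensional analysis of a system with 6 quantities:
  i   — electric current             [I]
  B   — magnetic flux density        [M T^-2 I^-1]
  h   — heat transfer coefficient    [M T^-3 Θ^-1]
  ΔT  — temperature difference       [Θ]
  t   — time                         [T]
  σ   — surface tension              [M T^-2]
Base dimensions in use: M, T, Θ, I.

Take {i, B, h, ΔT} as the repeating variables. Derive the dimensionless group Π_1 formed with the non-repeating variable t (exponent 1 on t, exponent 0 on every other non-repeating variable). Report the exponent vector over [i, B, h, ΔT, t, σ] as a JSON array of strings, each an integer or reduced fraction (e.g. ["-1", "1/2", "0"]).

["-1", "-1", "1", "1", "1", "0"]

Dimensional matrix (M×T×Θ×I by i×B×h×ΔT×t×σ):
  M: [ 0  1  1  0  0  1]
  T: [ 0 -2 -3  0  1 -2]
  Θ: [ 0  0 -1  1  0  0]
  I: [ 1 -1  0  0  0  0]
RREF → pivots at {i,B,h,ΔT} ⇒ r = 4
Repeat: i,B,h,ΔT; free: t,σ
RREF:
  r0: [   1    0    0    0    1    1]
  r1: [   0    1    0    0    1    1]
  r2: [   0    0    1    0   -1    0]
  r3: [   0    0    0    1   -1    0]
Fix exponent of t at 1, σ at 0; solve each RREF row for its pivot's exponent:
  r0: exp(i) + (1)·1 = 0 ⇒ exp(i) = -1
  r1: exp(B) + (1)·1 = 0 ⇒ exp(B) = -1
  r2: exp(h) + (-1)·1 = 0 ⇒ exp(h) = 1
  r3: exp(ΔT) + (-1)·1 = 0 ⇒ exp(ΔT) = 1
Π_1 = i^-1 · B^-1 · h · ΔT · t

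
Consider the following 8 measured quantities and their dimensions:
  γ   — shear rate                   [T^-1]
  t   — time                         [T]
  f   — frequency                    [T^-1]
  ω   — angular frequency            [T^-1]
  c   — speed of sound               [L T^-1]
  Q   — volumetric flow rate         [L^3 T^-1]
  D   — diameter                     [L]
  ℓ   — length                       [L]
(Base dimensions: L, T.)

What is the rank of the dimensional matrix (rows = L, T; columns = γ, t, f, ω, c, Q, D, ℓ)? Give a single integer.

2

Dimensional matrix (L×T by γ×t×f×ω×c×Q×D×ℓ):
  L: [ 0  0  0  0  1  3  1  1]
  T: [-1  1 -1 -1 -1 -1  0  0]
RREF → pivots at {γ,c} ⇒ r = 2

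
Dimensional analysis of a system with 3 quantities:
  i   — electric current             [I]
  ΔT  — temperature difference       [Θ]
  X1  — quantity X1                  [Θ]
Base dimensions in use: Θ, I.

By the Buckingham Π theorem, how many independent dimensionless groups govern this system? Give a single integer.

1

Exponent matrix [Θ,I] × [i,ΔT,X1]:
  Θ: [ 0  1  1]
  I: [ 1  0  0]
RREF → pivots at {i,ΔT} ⇒ r = 2
Π count = n − r = 3 − 2 = 1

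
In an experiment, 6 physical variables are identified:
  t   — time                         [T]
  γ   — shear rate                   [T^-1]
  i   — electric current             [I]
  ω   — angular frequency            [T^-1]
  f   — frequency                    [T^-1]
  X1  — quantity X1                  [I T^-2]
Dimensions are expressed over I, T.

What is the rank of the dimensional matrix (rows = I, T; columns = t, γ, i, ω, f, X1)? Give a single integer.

Exponent matrix [I,T] × [t,γ,i,ω,f,X1]:
  I: [ 0  0  1  0  0  1]
  T: [ 1 -1  0 -1 -1 -2]
Echelon form has 2 nonzero rows (pivots: t,i)

2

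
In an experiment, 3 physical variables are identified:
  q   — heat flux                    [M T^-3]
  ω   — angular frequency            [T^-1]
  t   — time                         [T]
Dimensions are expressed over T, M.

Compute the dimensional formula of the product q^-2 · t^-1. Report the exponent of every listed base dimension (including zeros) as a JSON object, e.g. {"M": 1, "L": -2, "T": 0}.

Dimensional matrix (T×M by q×ω×t):
  T: [-3 -1  1]
  M: [ 1  0  0]
  [T]: (-2)·-3+(-1)·1 = 5
  [M]: (-2)·1+(-1)·0 = -2
⇒ T^5 M^-2

{"T": 5, "M": -2}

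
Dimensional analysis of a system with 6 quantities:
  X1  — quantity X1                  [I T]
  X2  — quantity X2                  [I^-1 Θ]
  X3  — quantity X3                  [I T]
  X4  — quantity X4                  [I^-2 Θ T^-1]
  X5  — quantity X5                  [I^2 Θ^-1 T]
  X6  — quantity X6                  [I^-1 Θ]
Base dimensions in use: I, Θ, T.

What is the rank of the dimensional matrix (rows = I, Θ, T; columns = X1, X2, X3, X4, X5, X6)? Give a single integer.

2

Write exponents as rows I,Θ,T / cols X1,X2,X3,X4,X5,X6:
  I: [ 1 -1  1 -2  2 -1]
  Θ: [ 0  1  0  1 -1  1]
  T: [ 1  0  1 -1  1  0]
Echelon form has 2 nonzero rows (pivots: X1,X2)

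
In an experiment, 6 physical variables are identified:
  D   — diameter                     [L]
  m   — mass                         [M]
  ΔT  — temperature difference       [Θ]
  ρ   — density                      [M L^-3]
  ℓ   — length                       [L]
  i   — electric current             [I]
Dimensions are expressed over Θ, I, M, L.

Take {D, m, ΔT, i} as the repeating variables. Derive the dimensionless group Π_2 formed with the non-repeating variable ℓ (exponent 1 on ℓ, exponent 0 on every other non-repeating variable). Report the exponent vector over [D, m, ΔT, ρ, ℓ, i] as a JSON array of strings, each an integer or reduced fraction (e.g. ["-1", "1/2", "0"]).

["-1", "0", "0", "0", "1", "0"]

Write exponents as rows Θ,I,M,L / cols D,m,ΔT,ρ,ℓ,i:
  Θ: [ 0  0  1  0  0  0]
  I: [ 0  0  0  0  0  1]
  M: [ 0  1  0  1  0  0]
  L: [ 1  0  0 -3  1  0]
Echelon form has 4 nonzero rows (pivots: D,m,ΔT,i)
Repeat: D,m,ΔT,i; free: ρ,ℓ
RREF:
  r0: [   1    0    0   -3    1    0]
  r1: [   0    1    0    1    0    0]
  r2: [   0    0    1    0    0    0]
  r3: [   0    0    0    0    0    1]
Fix exponent of ℓ at 1, ρ at 0; solve each RREF row for its pivot's exponent:
  r0: exp(D) + (1)·1 = 0 ⇒ exp(D) = -1
  r1: exp(m) + (0)·1 = 0 ⇒ exp(m) = 0
  r2: exp(ΔT) + (0)·1 = 0 ⇒ exp(ΔT) = 0
  r3: exp(i) + (0)·1 = 0 ⇒ exp(i) = 0
Π_2 = D^-1 · ℓ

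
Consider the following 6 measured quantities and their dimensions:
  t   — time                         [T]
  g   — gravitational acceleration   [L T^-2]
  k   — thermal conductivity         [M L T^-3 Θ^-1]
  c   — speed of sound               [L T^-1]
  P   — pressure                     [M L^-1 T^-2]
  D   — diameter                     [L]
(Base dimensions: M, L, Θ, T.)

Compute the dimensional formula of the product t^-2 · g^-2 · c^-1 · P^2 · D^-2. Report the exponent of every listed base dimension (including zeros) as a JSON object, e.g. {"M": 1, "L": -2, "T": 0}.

Exponent matrix [M,L,Θ,T] × [t,g,k,c,P,D]:
  M: [ 0  0  1  0  1  0]
  L: [ 0  1  1  1 -1  1]
  Θ: [ 0  0 -1  0  0  0]
  T: [ 1 -2 -3 -1 -2  0]
  [M]: (-2)·0+(-2)·0+(-1)·0+(2)·1+(-2)·0 = 2
  [L]: (-2)·0+(-2)·1+(-1)·1+(2)·-1+(-2)·1 = -7
  [Θ]: (-2)·0+(-2)·0+(-1)·0+(2)·0+(-2)·0 = 0
  [T]: (-2)·1+(-2)·-2+(-1)·-1+(2)·-2+(-2)·0 = -1
⇒ M^2 L^-7 T^-1

{"M": 2, "L": -7, "Θ": 0, "T": -1}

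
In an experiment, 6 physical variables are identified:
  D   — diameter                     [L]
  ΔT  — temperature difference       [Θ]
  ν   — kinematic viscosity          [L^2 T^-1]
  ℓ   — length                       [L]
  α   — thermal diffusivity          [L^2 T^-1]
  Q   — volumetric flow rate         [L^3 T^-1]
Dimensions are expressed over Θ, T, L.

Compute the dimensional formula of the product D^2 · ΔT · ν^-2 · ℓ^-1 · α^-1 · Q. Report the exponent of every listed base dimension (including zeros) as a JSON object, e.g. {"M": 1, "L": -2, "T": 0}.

Write exponents as rows Θ,T,L / cols D,ΔT,ν,ℓ,α,Q:
  Θ: [ 0  1  0  0  0  0]
  T: [ 0  0 -1  0 -1 -1]
  L: [ 1  0  2  1  2  3]
  [Θ]: (2)·0+(1)·1+(-2)·0+(-1)·0+(-1)·0+(1)·0 = 1
  [T]: (2)·0+(1)·0+(-2)·-1+(-1)·0+(-1)·-1+(1)·-1 = 2
  [L]: (2)·1+(1)·0+(-2)·2+(-1)·1+(-1)·2+(1)·3 = -2
⇒ Θ T^2 L^-2

{"Θ": 1, "T": 2, "L": -2}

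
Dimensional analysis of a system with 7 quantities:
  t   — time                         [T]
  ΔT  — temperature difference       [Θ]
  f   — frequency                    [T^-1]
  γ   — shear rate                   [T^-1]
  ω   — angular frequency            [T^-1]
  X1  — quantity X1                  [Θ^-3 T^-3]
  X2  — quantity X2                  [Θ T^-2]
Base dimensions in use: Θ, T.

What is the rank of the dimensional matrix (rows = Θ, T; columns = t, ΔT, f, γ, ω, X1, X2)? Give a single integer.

Exponent matrix [Θ,T] × [t,ΔT,f,γ,ω,X1,X2]:
  Θ: [ 0  1  0  0  0 -3  1]
  T: [ 1  0 -1 -1 -1 -3 -2]
Echelon form has 2 nonzero rows (pivots: t,ΔT)

2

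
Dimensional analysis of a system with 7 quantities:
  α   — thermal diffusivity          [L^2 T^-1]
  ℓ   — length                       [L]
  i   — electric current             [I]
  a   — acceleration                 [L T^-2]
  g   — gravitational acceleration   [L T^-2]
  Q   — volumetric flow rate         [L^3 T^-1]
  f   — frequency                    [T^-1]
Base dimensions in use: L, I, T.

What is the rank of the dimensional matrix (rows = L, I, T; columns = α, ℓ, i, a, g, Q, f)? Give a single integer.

Write exponents as rows L,I,T / cols α,ℓ,i,a,g,Q,f:
  L: [ 2  1  0  1  1  3  0]
  I: [ 0  0  1  0  0  0  0]
  T: [-1  0  0 -2 -2 -1 -1]
Row reduction gives pivot columns α,ℓ,i; rank = 3

3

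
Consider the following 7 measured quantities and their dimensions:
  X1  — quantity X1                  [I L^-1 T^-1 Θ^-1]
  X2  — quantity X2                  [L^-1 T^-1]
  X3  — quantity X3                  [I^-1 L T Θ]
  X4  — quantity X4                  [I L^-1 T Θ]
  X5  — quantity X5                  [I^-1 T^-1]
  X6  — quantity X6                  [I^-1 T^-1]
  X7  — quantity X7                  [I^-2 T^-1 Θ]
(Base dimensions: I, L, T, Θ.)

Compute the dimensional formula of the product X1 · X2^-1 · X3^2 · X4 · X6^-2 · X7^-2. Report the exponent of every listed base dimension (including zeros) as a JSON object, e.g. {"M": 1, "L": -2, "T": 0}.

{"I": 6, "L": 1, "T": 7, "Θ": 0}

Exponent matrix [I,L,T,Θ] × [X1,X2,X3,X4,X5,X6,X7]:
  I: [ 1  0 -1  1 -1 -1 -2]
  L: [-1 -1  1 -1  0  0  0]
  T: [-1 -1  1  1 -1 -1 -1]
  Θ: [-1  0  1  1  0  0  1]
  [I]: (1)·1+(-1)·0+(2)·-1+(1)·1+(-2)·-1+(-2)·-2 = 6
  [L]: (1)·-1+(-1)·-1+(2)·1+(1)·-1+(-2)·0+(-2)·0 = 1
  [T]: (1)·-1+(-1)·-1+(2)·1+(1)·1+(-2)·-1+(-2)·-1 = 7
  [Θ]: (1)·-1+(-1)·0+(2)·1+(1)·1+(-2)·0+(-2)·1 = 0
⇒ I^6 L T^7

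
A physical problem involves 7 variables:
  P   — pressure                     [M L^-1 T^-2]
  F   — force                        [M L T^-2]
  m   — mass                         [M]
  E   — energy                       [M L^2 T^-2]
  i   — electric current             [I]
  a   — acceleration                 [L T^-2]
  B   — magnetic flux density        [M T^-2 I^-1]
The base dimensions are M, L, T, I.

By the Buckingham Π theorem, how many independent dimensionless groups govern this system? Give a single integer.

Dimensional matrix (M×L×T×I by P×F×m×E×i×a×B):
  M: [ 1  1  1  1  0  0  1]
  L: [-1  1  0  2  0  1  0]
  T: [-2 -2  0 -2  0 -2 -2]
  I: [ 0  0  0  0  1  0 -1]
RREF → pivots at {P,F,m,i} ⇒ r = 4
Π count = n − r = 7 − 4 = 3

3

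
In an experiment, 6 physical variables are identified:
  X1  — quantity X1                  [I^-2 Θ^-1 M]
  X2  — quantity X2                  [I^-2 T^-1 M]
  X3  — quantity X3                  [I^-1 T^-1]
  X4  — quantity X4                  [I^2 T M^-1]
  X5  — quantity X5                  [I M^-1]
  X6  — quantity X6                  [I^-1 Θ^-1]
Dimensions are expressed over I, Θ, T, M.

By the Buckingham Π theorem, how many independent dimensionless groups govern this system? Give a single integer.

Dimensional matrix (I×Θ×T×M by X1×X2×X3×X4×X5×X6):
  I: [-2 -2 -1  2  1 -1]
  Θ: [-1  0  0  0  0 -1]
  T: [ 0 -1 -1  1  0  0]
  M: [ 1  1  0 -1 -1  0]
RREF → pivots at {X1,X2,X3} ⇒ r = 3
6 vars − rank 3 = 3 Π groups

3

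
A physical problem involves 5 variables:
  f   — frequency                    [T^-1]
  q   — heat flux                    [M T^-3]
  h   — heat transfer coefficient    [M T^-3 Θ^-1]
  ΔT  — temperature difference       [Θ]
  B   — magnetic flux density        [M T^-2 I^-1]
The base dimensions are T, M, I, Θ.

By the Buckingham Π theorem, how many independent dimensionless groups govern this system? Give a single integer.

1

Dimensional matrix (T×M×I×Θ by f×q×h×ΔT×B):
  T: [-1 -3 -3  0 -2]
  M: [ 0  1  1  0  1]
  I: [ 0  0  0  0 -1]
  Θ: [ 0  0 -1  1  0]
Echelon form has 4 nonzero rows (pivots: f,q,h,B)
5 vars − rank 4 = 1 Π group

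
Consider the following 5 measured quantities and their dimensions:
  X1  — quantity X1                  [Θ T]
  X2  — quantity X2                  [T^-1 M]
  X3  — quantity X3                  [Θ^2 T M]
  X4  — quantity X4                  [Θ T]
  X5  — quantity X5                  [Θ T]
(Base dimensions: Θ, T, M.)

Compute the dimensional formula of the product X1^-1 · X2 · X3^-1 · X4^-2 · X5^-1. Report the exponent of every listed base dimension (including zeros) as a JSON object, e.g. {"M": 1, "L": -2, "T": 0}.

{"Θ": -6, "T": -6, "M": 0}

Write exponents as rows Θ,T,M / cols X1,X2,X3,X4,X5:
  Θ: [ 1  0  2  1  1]
  T: [ 1 -1  1  1  1]
  M: [ 0  1  1  0  0]
  [Θ]: (-1)·1+(1)·0+(-1)·2+(-2)·1+(-1)·1 = -6
  [T]: (-1)·1+(1)·-1+(-1)·1+(-2)·1+(-1)·1 = -6
  [M]: (-1)·0+(1)·1+(-1)·1+(-2)·0+(-1)·0 = 0
⇒ Θ^-6 T^-6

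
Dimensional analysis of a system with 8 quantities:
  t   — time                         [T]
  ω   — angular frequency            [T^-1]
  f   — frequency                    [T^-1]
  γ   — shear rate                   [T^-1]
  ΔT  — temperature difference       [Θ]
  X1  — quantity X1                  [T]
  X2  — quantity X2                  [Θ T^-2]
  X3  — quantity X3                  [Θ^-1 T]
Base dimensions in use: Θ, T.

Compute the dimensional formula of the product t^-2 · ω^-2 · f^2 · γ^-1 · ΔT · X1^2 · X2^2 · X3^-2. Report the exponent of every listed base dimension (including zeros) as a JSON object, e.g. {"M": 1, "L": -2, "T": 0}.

{"Θ": 5, "T": -5}

Exponent matrix [Θ,T] × [t,ω,f,γ,ΔT,X1,X2,X3]:
  Θ: [ 0  0  0  0  1  0  1 -1]
  T: [ 1 -1 -1 -1  0  1 -2  1]
  [Θ]: (-2)·0+(-2)·0+(2)·0+(-1)·0+(1)·1+(2)·0+(2)·1+(-2)·-1 = 5
  [T]: (-2)·1+(-2)·-1+(2)·-1+(-1)·-1+(1)·0+(2)·1+(2)·-2+(-2)·1 = -5
⇒ Θ^5 T^-5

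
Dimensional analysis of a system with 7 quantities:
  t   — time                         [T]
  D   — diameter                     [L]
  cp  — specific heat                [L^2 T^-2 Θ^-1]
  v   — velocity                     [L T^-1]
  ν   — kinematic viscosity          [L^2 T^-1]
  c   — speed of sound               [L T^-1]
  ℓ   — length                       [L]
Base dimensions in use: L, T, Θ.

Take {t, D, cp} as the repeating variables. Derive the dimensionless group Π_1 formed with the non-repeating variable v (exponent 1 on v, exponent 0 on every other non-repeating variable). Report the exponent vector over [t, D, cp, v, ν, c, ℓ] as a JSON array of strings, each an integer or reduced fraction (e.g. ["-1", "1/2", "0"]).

Dimensional matrix (L×T×Θ by t×D×cp×v×ν×c×ℓ):
  L: [ 0  1  2  1  2  1  1]
  T: [ 1  0 -2 -1 -1 -1  0]
  Θ: [ 0  0 -1  0  0  0  0]
Row reduction gives pivot columns t,D,cp; rank = 3
Pivot set = {t,D,cp}, free = {v,ν,c,ℓ}
RREF:
  r0: [   1    0    0   -1   -1   -1    0]
  r1: [   0    1    0    1    2    1    1]
  r2: [   0    0    1    0    0    0    0]
Fix exponent of v at 1, ν at 0, c at 0, ℓ at 0; solve each RREF row for its pivot's exponent:
  r0: exp(t) + (-1)·1 = 0 ⇒ exp(t) = 1
  r1: exp(D) + (1)·1 = 0 ⇒ exp(D) = -1
  r2: exp(cp) + (0)·1 = 0 ⇒ exp(cp) = 0
Π_1 = t · D^-1 · v

["1", "-1", "0", "1", "0", "0", "0"]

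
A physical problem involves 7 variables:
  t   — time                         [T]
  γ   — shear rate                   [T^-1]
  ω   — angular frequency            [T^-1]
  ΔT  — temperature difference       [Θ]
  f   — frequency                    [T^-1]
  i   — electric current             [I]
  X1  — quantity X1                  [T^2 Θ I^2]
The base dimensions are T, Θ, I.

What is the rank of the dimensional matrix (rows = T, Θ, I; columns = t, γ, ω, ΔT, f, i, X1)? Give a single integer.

3

Write exponents as rows T,Θ,I / cols t,γ,ω,ΔT,f,i,X1:
  T: [ 1 -1 -1  0 -1  0  2]
  Θ: [ 0  0  0  1  0  0  1]
  I: [ 0  0  0  0  0  1  2]
RREF → pivots at {t,ΔT,i} ⇒ r = 3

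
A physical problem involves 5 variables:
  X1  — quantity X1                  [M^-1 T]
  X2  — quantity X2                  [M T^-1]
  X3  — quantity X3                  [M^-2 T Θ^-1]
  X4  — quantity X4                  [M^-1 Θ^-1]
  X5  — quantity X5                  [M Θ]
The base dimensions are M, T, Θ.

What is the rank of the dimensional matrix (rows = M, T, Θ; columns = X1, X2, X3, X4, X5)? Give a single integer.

Write exponents as rows M,T,Θ / cols X1,X2,X3,X4,X5:
  M: [-1  1 -2 -1  1]
  T: [ 1 -1  1  0  0]
  Θ: [ 0  0 -1 -1  1]
RREF → pivots at {X1,X3} ⇒ r = 2

2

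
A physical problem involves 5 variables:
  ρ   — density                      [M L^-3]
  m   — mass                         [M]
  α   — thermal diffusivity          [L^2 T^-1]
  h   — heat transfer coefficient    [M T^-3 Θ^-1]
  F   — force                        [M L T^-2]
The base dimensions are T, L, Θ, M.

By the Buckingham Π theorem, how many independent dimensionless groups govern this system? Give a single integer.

Write exponents as rows T,L,Θ,M / cols ρ,m,α,h,F:
  T: [ 0  0 -1 -3 -2]
  L: [-3  0  2  0  1]
  Θ: [ 0  0  0 -1  0]
  M: [ 1  1  0  1  1]
Echelon form has 4 nonzero rows (pivots: ρ,m,α,h)
n=5, r=4 ⇒ 1 dimensionless group

1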